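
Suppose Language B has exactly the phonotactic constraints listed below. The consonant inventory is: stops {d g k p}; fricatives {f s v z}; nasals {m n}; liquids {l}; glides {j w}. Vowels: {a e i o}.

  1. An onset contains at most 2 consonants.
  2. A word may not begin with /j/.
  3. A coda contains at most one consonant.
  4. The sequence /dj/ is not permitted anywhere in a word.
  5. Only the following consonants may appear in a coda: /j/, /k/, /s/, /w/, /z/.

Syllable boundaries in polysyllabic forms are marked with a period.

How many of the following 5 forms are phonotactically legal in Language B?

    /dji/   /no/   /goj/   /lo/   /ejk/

/dji/ — violates constraint 4: contains banned sequence /dj/ → phonotactically illegal
/no/ — σ1 onset /n/, coda /∅/ ok → phonotactically legal
/goj/ — σ1 onset /g/, coda /j/ ok → phonotactically legal
/lo/ — σ1 onset /l/, coda /∅/ ok → phonotactically legal
/ejk/ — violates constraint 3: syllable 1 coda /jk/ has 2 consonants (> 1) → phonotactically illegal
Phonotactically legal: /no/, /goj/, /lo/ → 3.

3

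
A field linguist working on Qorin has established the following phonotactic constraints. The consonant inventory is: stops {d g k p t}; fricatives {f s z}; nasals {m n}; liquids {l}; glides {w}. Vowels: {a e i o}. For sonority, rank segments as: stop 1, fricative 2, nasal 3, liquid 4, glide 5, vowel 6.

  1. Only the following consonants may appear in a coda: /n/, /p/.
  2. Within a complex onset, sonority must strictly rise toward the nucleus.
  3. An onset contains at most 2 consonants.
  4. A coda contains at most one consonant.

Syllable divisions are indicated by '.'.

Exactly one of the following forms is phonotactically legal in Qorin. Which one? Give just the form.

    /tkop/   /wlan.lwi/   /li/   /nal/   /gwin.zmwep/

/li/

/tkop/ — violates constraint 2: syllable 1 onset /tk/: /t/ (stop, 1) → /k/ (stop, 1) does not rise → phonotactically illegal
/wlan.lwi/ — violates constraint 2: syllable 1 onset /wl/: /w/ (glide, 5) → /l/ (liquid, 4) does not rise → phonotactically illegal
/li/ — σ1 onset /l/, coda /∅/ ok → phonotactically legal
/nal/ — violates constraint 1: syllable 1 coda contains /l/, which is not a licensed coda consonant → phonotactically illegal
/gwin.zmwep/ — violates constraint 3: syllable 2 onset /zmw/ has 3 consonants (> 2) → phonotactically illegal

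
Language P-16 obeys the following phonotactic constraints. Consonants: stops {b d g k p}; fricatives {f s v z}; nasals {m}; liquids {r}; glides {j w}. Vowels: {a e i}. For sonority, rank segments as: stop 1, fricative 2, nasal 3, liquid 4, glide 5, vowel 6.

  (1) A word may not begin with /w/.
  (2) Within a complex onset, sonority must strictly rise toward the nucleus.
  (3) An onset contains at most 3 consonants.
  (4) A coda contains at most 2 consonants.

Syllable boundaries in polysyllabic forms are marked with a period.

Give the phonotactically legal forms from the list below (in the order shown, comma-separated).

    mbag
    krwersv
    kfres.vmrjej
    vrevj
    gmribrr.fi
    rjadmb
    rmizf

vrevj

mbag — violates constraint 2: syllable 1 onset /mb/: /m/ (nasal, 3) → /b/ (stop, 1) does not rise → phonotactically illegal
krwersv — violates constraint 4: syllable 1 coda /rsv/ has 3 consonants (> 2) → phonotactically illegal
kfres.vmrjej — violates constraint 3: syllable 2 onset /vmrj/ has 4 consonants (> 3) → phonotactically illegal
vrevj — σ1 onset /vr/ (2→4 rises), coda /vj/ (2C) ok → phonotactically legal
gmribrr.fi — violates constraint 4: syllable 1 coda /brr/ has 3 consonants (> 2) → phonotactically illegal
rjadmb — violates constraint 4: syllable 1 coda /dmb/ has 3 consonants (> 2) → phonotactically illegal
rmizf — violates constraint 2: syllable 1 onset /rm/: /r/ (liquid, 4) → /m/ (nasal, 3) does not rise → phonotactically illegal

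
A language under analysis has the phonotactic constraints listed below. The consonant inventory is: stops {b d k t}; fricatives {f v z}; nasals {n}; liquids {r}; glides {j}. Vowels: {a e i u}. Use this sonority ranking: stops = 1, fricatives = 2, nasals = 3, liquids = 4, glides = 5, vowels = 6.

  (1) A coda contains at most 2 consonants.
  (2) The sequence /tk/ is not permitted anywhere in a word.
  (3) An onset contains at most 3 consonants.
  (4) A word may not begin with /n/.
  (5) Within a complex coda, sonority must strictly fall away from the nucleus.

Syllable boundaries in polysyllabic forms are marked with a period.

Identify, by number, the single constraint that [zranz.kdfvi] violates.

[zranz.kdfvi]: syllable 2 onset /kdfv/ has 4 consonants (> 3).
This is a violation of constraint 3: "An onset contains at most 3 consonants."
The remaining constraints (1, 2, 4, 5) are satisfied.

3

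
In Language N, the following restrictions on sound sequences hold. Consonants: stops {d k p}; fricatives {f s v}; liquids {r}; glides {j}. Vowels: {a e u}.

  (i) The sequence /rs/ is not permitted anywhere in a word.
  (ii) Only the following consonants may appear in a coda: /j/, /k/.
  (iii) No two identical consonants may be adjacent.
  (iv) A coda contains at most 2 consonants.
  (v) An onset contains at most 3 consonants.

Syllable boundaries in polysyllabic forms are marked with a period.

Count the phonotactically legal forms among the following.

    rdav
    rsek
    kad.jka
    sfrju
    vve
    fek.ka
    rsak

rdav — violates constraint (ii): syllable 1 coda contains /v/, which is not a licensed coda consonant → phonotactically illegal
rsek — violates constraint (i): contains banned sequence /rs/ → phonotactically illegal
kad.jka — violates constraint (ii): syllable 1 coda contains /d/, which is not a licensed coda consonant → phonotactically illegal
sfrju — violates constraint (v): syllable 1 onset /sfrj/ has 4 consonants (> 3) → phonotactically illegal
vve — violates constraint (iii): adjacent identical consonants /vv/ → phonotactically illegal
fek.ka — violates constraint (iii): adjacent identical consonants /kk/ → phonotactically illegal
rsak — violates constraint (i): contains banned sequence /rs/ → phonotactically illegal
No form is phonotactically legal → 0.

0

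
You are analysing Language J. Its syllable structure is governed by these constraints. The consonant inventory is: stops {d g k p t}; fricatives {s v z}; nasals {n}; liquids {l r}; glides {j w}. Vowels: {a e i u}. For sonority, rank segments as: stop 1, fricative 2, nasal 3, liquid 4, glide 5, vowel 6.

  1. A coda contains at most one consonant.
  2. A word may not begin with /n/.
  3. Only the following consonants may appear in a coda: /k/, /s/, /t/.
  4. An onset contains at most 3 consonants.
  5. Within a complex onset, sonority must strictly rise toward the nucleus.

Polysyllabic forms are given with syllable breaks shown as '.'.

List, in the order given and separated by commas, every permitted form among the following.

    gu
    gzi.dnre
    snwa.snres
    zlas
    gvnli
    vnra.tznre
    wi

gu — σ1 onset /g/, coda /∅/ ok → permitted
gzi.dnre — σ1 onset /gz/ (1→2 rises), coda /∅/ ok; σ2 onset /dnr/ (1→3→4 rises), coda /∅/ ok → permitted
snwa.snres — σ1 onset /snw/ (2→3→5 rises), coda /∅/ ok; σ2 onset /snr/ (2→3→4 rises), coda /s/ ok → permitted
zlas — σ1 onset /zl/ (2→4 rises), coda /s/ ok → permitted
gvnli — violates constraint 4: syllable 1 onset /gvnl/ has 4 consonants (> 3) → not permitted
vnra.tznre — violates constraint 4: syllable 2 onset /tznr/ has 4 consonants (> 3) → not permitted
wi — σ1 onset /w/, coda /∅/ ok → permitted

gu, gzi.dnre, snwa.snres, zlas, wi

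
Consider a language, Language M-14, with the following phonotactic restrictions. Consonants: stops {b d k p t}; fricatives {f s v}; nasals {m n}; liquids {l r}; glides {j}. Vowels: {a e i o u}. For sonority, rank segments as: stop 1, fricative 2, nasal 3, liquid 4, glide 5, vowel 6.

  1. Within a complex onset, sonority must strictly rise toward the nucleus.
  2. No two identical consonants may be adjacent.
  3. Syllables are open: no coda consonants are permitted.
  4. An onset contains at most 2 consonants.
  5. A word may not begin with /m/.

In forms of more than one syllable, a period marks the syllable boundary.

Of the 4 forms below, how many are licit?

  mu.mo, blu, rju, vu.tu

mu.mo — violates constraint 5: word begins with /m/ → illicit
blu — σ1 onset /bl/ (1→4 rises), coda /∅/ ok → licit
rju — σ1 onset /rj/ (4→5 rises), coda /∅/ ok → licit
vu.tu — σ1 onset /v/, coda /∅/ ok; σ2 onset /t/, coda /∅/ ok → licit
Licit: blu, rju, vu.tu → 3.

3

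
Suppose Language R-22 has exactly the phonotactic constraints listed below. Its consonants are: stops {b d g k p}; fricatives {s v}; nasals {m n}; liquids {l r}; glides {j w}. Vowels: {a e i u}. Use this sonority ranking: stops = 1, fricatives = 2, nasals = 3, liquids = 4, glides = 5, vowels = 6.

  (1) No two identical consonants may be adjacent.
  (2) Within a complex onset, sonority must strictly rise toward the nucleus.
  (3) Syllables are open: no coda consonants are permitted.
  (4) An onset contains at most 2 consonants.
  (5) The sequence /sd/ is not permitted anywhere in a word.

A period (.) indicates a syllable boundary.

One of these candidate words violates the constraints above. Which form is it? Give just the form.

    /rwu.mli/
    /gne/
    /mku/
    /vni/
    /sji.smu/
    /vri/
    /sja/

/rwu.mli/ — σ1 onset /rw/ (4→5 rises), coda /∅/ ok; σ2 onset /ml/ (3→4 rises), coda /∅/ ok → licit
/gne/ — σ1 onset /gn/ (1→3 rises), coda /∅/ ok → licit
/mku/ — violates constraint 2: syllable 1 onset /mk/: /m/ (nasal, 3) → /k/ (stop, 1) does not rise → illicit
/vni/ — σ1 onset /vn/ (2→3 rises), coda /∅/ ok → licit
/sji.smu/ — σ1 onset /sj/ (2→5 rises), coda /∅/ ok; σ2 onset /sm/ (2→3 rises), coda /∅/ ok → licit
/vri/ — σ1 onset /vr/ (2→4 rises), coda /∅/ ok → licit
/sja/ — σ1 onset /sj/ (2→5 rises), coda /∅/ ok → licit

/mku/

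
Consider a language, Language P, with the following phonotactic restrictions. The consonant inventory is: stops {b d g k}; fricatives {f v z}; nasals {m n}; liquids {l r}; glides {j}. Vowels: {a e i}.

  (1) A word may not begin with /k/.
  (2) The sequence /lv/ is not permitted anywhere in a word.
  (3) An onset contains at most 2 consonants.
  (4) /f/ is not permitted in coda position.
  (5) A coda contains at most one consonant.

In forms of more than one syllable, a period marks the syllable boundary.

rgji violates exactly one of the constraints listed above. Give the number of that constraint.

3

rgji: syllable 1 onset /rgj/ has 3 consonants (> 2).
This is a violation of constraint 3: "An onset contains at most 2 consonants."
The remaining constraints (1, 2, 4, 5) are satisfied.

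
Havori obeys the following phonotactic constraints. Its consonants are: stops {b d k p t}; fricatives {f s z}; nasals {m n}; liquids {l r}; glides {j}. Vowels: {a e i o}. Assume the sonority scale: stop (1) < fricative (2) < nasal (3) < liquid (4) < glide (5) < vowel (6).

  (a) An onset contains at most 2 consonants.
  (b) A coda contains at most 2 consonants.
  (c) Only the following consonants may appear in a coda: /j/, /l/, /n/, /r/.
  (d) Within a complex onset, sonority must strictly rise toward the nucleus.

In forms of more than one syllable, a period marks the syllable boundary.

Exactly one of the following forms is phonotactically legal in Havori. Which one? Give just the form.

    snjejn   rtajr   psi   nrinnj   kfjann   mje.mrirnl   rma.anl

snjejn — violates constraint (a): syllable 1 onset /snj/ has 3 consonants (> 2) → phonotactically illegal
rtajr — violates constraint (d): syllable 1 onset /rt/: /r/ (liquid, 4) → /t/ (stop, 1) does not rise → phonotactically illegal
psi — σ1 onset /ps/ (1→2 rises), coda /∅/ ok → phonotactically legal
nrinnj — violates constraint (b): syllable 1 coda /nnj/ has 3 consonants (> 2) → phonotactically illegal
kfjann — violates constraint (a): syllable 1 onset /kfj/ has 3 consonants (> 2) → phonotactically illegal
mje.mrirnl — violates constraint (b): syllable 2 coda /rnl/ has 3 consonants (> 2) → phonotactically illegal
rma.anl — violates constraint (d): syllable 1 onset /rm/: /r/ (liquid, 4) → /m/ (nasal, 3) does not rise → phonotactically illegal

psi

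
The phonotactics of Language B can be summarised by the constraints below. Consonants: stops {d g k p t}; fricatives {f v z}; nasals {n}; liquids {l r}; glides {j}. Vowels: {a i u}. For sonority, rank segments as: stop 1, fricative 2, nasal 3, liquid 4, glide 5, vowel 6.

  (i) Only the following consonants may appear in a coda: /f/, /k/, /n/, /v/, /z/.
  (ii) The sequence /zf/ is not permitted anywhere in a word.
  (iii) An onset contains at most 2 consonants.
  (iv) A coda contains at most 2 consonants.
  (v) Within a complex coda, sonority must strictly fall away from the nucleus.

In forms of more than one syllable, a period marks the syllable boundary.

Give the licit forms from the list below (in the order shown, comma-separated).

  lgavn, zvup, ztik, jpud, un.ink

lgavn — violates constraint (v): syllable 1 coda /vn/: /v/ (fricative, 2) → /n/ (nasal, 3) does not fall → illicit
zvup — violates constraint (i): syllable 1 coda contains /p/, which is not a licensed coda consonant → illicit
ztik — σ1 onset /zt/ (2C), coda /k/ ok → licit
jpud — violates constraint (i): syllable 1 coda contains /d/, which is not a licensed coda consonant → illicit
un.ink — σ1 onset /∅/, coda /n/ ok; σ2 onset /∅/, coda /nk/ (3→1 falls) ok → licit

ztik, un.ink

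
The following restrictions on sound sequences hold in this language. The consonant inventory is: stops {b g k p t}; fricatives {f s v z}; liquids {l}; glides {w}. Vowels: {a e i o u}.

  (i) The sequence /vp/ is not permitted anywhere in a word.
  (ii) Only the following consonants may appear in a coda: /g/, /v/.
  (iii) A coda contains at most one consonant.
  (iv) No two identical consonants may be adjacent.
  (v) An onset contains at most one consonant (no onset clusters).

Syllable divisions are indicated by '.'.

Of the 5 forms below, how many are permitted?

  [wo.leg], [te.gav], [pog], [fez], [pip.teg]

[wo.leg] — σ1 onset /w/, coda /∅/ ok; σ2 onset /l/, coda /g/ ok → permitted
[te.gav] — σ1 onset /t/, coda /∅/ ok; σ2 onset /g/, coda /v/ ok → permitted
[pog] — σ1 onset /p/, coda /g/ ok → permitted
[fez] — violates constraint (ii): syllable 1 coda contains /z/, which is not a licensed coda consonant → not permitted
[pip.teg] — violates constraint (ii): syllable 1 coda contains /p/, which is not a licensed coda consonant → not permitted
Permitted: [wo.leg], [te.gav], [pog] → 3.

3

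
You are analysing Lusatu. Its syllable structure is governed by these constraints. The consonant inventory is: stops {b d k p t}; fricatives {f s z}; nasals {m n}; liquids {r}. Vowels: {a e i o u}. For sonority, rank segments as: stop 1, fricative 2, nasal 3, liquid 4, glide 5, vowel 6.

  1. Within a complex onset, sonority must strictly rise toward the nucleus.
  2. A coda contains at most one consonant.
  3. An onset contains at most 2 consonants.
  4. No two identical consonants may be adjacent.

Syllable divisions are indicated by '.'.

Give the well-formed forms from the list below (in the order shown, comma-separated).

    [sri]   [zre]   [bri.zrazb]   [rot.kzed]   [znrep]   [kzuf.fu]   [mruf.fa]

[sri] — σ1 onset /sr/ (2→4 rises), coda /∅/ ok → well-formed
[zre] — σ1 onset /zr/ (2→4 rises), coda /∅/ ok → well-formed
[bri.zrazb] — violates constraint 2: syllable 2 coda /zb/ has 2 consonants (> 1) → ill-formed
[rot.kzed] — σ1 onset /r/, coda /t/ ok; σ2 onset /kz/ (1→2 rises), coda /d/ ok → well-formed
[znrep] — violates constraint 3: syllable 1 onset /znr/ has 3 consonants (> 2) → ill-formed
[kzuf.fu] — violates constraint 4: adjacent identical consonants /ff/ → ill-formed
[mruf.fa] — violates constraint 4: adjacent identical consonants /ff/ → ill-formed

[sri], [zre], [rot.kzed]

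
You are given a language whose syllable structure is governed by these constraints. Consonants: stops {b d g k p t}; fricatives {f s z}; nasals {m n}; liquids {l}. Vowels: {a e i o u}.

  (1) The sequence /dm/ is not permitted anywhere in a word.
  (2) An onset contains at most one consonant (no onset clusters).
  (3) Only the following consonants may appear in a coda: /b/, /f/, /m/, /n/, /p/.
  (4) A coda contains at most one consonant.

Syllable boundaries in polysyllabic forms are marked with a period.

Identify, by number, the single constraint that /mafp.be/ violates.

4

/mafp.be/: syllable 1 coda /fp/ has 2 consonants (> 1).
This is a violation of constraint 4: "A coda contains at most one consonant."
The remaining constraints (1, 2, 3) are satisfied.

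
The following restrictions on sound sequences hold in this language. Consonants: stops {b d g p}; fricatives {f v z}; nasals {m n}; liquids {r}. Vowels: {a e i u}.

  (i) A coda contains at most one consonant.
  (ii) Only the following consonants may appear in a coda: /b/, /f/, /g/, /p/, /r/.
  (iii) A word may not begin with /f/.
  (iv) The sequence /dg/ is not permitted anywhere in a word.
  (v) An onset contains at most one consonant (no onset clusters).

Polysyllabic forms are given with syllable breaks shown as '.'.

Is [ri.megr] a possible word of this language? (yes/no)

no

[ri.megr] — violates constraint (i): syllable 2 coda /gr/ has 2 consonants (> 1) → phonotactically illegal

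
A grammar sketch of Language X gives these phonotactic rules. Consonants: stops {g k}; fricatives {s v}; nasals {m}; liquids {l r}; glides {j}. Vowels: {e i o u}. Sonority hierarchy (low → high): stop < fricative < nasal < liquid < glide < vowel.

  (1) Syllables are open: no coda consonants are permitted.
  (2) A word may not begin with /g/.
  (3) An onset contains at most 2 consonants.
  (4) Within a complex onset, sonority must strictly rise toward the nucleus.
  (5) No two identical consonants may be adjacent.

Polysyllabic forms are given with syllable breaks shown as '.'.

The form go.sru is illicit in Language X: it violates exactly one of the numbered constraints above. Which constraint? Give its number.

go.sru: word begins with /g/.
This is a violation of constraint 2: "A word may not begin with /g/."
The remaining constraints (1, 3, 4, 5) are satisfied.

2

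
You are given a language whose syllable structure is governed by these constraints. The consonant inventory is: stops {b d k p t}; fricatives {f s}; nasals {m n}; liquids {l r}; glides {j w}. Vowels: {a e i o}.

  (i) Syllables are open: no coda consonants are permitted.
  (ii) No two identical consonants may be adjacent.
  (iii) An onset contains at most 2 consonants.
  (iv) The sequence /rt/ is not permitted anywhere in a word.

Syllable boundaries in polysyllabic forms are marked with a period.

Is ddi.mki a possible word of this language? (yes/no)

no

ddi.mki — violates constraint (ii): adjacent identical consonants /dd/ → phonotactically illegal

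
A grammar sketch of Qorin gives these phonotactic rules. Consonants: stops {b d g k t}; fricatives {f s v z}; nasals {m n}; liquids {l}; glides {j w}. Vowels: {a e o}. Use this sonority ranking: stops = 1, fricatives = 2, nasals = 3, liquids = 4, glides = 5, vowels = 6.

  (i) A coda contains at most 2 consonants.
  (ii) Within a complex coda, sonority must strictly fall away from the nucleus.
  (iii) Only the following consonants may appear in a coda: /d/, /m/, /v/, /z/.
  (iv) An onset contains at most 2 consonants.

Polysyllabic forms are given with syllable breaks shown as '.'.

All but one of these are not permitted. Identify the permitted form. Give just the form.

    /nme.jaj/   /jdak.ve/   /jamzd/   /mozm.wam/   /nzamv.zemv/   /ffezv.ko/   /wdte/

/nzamv.zemv/

/nme.jaj/ — violates constraint (iii): syllable 2 coda contains /j/, which is not a licensed coda consonant → not permitted
/jdak.ve/ — violates constraint (iii): syllable 1 coda contains /k/, which is not a licensed coda consonant → not permitted
/jamzd/ — violates constraint (i): syllable 1 coda /mzd/ has 3 consonants (> 2) → not permitted
/mozm.wam/ — violates constraint (ii): syllable 1 coda /zm/: /z/ (fricative, 2) → /m/ (nasal, 3) does not fall → not permitted
/nzamv.zemv/ — σ1 onset /nz/ (2C), coda /mv/ (3→2 falls) ok; σ2 onset /z/, coda /mv/ (3→2 falls) ok → permitted
/ffezv.ko/ — violates constraint (ii): syllable 1 coda /zv/: /z/ (fricative, 2) → /v/ (fricative, 2) does not fall → not permitted
/wdte/ — violates constraint (iv): syllable 1 onset /wdt/ has 3 consonants (> 2) → not permitted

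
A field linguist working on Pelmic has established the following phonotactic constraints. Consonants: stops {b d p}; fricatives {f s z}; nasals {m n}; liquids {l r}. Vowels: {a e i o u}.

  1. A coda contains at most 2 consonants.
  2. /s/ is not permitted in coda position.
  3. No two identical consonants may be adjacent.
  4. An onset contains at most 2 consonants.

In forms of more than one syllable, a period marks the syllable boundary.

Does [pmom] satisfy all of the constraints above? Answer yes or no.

yes

[pmom] — σ1 onset /pm/ (2C), coda /m/ ok → permitted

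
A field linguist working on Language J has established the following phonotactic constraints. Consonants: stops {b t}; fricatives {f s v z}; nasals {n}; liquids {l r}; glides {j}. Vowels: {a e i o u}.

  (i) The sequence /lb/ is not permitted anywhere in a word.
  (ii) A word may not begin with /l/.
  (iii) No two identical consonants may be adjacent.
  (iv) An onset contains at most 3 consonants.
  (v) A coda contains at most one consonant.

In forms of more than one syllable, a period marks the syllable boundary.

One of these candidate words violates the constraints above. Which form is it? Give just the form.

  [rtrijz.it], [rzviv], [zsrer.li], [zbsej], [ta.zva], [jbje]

[rtrijz.it] — violates constraint (v): syllable 1 coda /jz/ has 2 consonants (> 1) → illicit
[rzviv] — σ1 onset /rzv/ (3C), coda /v/ ok → licit
[zsrer.li] — σ1 onset /zsr/ (3C), coda /r/ ok; σ2 onset /l/, coda /∅/ ok → licit
[zbsej] — σ1 onset /zbs/ (3C), coda /j/ ok → licit
[ta.zva] — σ1 onset /t/, coda /∅/ ok; σ2 onset /zv/ (2C), coda /∅/ ok → licit
[jbje] — σ1 onset /jbj/ (3C), coda /∅/ ok → licit

[rtrijz.it]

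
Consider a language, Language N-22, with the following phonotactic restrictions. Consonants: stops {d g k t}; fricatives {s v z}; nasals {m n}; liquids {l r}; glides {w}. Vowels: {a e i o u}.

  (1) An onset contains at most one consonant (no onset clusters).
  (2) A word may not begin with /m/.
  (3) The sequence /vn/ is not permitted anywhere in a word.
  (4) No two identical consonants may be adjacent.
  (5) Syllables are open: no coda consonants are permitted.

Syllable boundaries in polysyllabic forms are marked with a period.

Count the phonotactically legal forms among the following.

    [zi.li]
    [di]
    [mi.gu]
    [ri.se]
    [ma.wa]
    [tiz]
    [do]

[zi.li] — σ1 onset /z/, coda /∅/ ok; σ2 onset /l/, coda /∅/ ok → phonotactically legal
[di] — σ1 onset /d/, coda /∅/ ok → phonotactically legal
[mi.gu] — violates constraint 2: word begins with /m/ → phonotactically illegal
[ri.se] — σ1 onset /r/, coda /∅/ ok; σ2 onset /s/, coda /∅/ ok → phonotactically legal
[ma.wa] — violates constraint 2: word begins with /m/ → phonotactically illegal
[tiz] — violates constraint 5: syllable 1 coda /z/ has 1 consonant (> 0) → phonotactically illegal
[do] — σ1 onset /d/, coda /∅/ ok → phonotactically legal
Phonotactically legal: [zi.li], [di], [ri.se], [do] → 4.

4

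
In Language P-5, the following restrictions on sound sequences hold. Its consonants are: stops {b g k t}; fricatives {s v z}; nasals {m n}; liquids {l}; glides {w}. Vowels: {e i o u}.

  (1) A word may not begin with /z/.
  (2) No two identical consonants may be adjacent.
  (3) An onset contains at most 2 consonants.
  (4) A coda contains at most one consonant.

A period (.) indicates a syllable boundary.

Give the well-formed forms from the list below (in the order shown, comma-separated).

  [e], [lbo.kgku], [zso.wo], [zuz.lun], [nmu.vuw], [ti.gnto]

[e] — σ1 onset /∅/, coda /∅/ ok → well-formed
[lbo.kgku] — violates constraint 3: syllable 2 onset /kgk/ has 3 consonants (> 2) → ill-formed
[zso.wo] — violates constraint 1: word begins with /z/ → ill-formed
[zuz.lun] — violates constraint 1: word begins with /z/ → ill-formed
[nmu.vuw] — σ1 onset /nm/ (2C), coda /∅/ ok; σ2 onset /v/, coda /w/ ok → well-formed
[ti.gnto] — violates constraint 3: syllable 2 onset /gnt/ has 3 consonants (> 2) → ill-formed

[e], [nmu.vuw]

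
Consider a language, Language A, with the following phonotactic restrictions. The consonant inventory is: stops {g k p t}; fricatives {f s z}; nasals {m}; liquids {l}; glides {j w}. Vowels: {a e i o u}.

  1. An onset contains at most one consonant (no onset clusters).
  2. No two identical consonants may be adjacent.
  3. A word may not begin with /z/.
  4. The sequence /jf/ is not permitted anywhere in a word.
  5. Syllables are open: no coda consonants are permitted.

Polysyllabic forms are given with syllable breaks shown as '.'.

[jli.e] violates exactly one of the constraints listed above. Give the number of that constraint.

1

[jli.e]: syllable 1 onset /jl/ has 2 consonants (> 1).
This is a violation of constraint 1: "An onset contains at most one consonant (no onset clusters)."
The remaining constraints (2, 3, 4, 5) are satisfied.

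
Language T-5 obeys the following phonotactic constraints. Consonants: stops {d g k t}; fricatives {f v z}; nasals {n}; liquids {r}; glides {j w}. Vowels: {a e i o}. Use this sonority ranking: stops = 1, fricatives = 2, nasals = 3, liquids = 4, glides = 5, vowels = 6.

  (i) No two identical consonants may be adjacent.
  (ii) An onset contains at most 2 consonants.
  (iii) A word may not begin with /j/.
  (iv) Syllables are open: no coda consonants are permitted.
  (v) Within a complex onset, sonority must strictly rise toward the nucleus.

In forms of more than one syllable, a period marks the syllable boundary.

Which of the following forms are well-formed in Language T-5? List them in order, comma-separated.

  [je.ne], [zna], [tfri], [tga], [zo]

[zna], [zo]

[je.ne] — violates constraint (iii): word begins with /j/ → ill-formed
[zna] — σ1 onset /zn/ (2→3 rises), coda /∅/ ok → well-formed
[tfri] — violates constraint (ii): syllable 1 onset /tfr/ has 3 consonants (> 2) → ill-formed
[tga] — violates constraint (v): syllable 1 onset /tg/: /t/ (stop, 1) → /g/ (stop, 1) does not rise → ill-formed
[zo] — σ1 onset /z/, coda /∅/ ok → well-formed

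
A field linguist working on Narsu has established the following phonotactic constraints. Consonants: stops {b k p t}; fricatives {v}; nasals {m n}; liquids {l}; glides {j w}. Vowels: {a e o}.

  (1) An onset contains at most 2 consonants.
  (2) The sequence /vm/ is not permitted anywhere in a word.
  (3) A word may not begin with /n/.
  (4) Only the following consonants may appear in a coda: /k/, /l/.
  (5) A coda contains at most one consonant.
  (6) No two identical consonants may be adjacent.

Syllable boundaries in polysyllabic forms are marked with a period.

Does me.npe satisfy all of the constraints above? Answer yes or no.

yes

me.npe — σ1 onset /m/, coda /∅/ ok; σ2 onset /np/ (2C), coda /∅/ ok → well-formed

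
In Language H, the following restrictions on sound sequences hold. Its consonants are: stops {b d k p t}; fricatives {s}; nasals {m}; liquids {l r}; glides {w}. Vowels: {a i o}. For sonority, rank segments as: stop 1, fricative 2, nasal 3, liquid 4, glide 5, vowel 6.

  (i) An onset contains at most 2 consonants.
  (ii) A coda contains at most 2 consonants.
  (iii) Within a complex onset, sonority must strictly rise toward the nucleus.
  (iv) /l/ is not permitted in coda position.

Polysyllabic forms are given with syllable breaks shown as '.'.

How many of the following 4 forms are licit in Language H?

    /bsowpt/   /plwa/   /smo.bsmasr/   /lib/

/bsowpt/ — violates constraint (ii): syllable 1 coda /wpt/ has 3 consonants (> 2) → illicit
/plwa/ — violates constraint (i): syllable 1 onset /plw/ has 3 consonants (> 2) → illicit
/smo.bsmasr/ — violates constraint (i): syllable 2 onset /bsm/ has 3 consonants (> 2) → illicit
/lib/ — σ1 onset /l/, coda /b/ ok → licit
Licit: /lib/ → 1.

1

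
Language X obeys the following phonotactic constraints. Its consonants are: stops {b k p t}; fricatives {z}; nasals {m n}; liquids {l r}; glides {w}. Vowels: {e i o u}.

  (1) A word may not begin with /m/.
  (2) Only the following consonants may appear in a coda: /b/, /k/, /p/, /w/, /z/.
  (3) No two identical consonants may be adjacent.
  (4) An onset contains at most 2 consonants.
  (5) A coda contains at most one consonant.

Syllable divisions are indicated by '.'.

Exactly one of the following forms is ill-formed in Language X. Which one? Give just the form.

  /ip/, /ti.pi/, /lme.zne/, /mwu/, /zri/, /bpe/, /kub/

/ip/ — σ1 onset /∅/, coda /p/ ok → well-formed
/ti.pi/ — σ1 onset /t/, coda /∅/ ok; σ2 onset /p/, coda /∅/ ok → well-formed
/lme.zne/ — σ1 onset /lm/ (2C), coda /∅/ ok; σ2 onset /zn/ (2C), coda /∅/ ok → well-formed
/mwu/ — violates constraint 1: word begins with /m/ → ill-formed
/zri/ — σ1 onset /zr/ (2C), coda /∅/ ok → well-formed
/bpe/ — σ1 onset /bp/ (2C), coda /∅/ ok → well-formed
/kub/ — σ1 onset /k/, coda /b/ ok → well-formed

/mwu/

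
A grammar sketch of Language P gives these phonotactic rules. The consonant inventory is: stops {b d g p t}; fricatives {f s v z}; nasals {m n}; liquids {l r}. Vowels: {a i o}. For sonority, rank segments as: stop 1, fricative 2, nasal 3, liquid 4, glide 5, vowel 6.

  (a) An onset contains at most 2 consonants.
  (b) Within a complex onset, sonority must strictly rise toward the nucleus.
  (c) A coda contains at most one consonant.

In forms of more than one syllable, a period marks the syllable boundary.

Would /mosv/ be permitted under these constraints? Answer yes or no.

no

/mosv/ — violates constraint (c): syllable 1 coda /sv/ has 2 consonants (> 1) → not permitted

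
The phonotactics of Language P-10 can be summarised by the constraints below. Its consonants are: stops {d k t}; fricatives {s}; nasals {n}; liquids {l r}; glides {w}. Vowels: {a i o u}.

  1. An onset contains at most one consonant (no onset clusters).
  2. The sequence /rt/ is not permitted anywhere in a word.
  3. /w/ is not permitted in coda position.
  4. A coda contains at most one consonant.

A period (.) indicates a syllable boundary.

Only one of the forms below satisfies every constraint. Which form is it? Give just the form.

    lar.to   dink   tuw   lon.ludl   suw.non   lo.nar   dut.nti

lo.nar

lar.to — violates constraint 2: contains banned sequence /rt/ → ill-formed
dink — violates constraint 4: syllable 1 coda /nk/ has 2 consonants (> 1) → ill-formed
tuw — violates constraint 3: syllable 1 coda contains /w/ → ill-formed
lon.ludl — violates constraint 4: syllable 2 coda /dl/ has 2 consonants (> 1) → ill-formed
suw.non — violates constraint 3: syllable 1 coda contains /w/ → ill-formed
lo.nar — σ1 onset /l/, coda /∅/ ok; σ2 onset /n/, coda /r/ ok → well-formed
dut.nti — violates constraint 1: syllable 2 onset /nt/ has 2 consonants (> 1) → ill-formed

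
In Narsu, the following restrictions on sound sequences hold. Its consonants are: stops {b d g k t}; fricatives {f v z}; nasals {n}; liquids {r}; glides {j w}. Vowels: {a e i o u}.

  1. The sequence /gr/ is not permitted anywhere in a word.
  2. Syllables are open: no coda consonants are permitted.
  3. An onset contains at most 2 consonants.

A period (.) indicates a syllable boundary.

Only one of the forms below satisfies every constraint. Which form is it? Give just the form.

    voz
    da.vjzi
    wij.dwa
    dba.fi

voz — violates constraint 2: syllable 1 coda /z/ has 1 consonant (> 0) → illicit
da.vjzi — violates constraint 3: syllable 2 onset /vjz/ has 3 consonants (> 2) → illicit
wij.dwa — violates constraint 2: syllable 1 coda /j/ has 1 consonant (> 0) → illicit
dba.fi — σ1 onset /db/ (2C), coda /∅/ ok; σ2 onset /f/, coda /∅/ ok → licit

dba.fi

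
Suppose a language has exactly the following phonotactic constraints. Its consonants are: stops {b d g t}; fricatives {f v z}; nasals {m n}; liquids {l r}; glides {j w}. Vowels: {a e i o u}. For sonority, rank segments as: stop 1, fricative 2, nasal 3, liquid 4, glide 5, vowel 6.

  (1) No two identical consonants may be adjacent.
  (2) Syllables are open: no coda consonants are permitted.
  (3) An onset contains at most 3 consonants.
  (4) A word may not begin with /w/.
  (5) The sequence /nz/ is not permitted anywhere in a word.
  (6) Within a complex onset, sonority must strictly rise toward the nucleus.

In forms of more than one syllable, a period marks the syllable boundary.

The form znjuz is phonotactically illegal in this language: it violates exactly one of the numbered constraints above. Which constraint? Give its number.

znjuz: syllable 1 coda /z/ has 1 consonant (> 0).
This is a violation of constraint 2: "Syllables are open: no coda consonants are permitted."
The remaining constraints (1, 3, 4, 5, 6) are satisfied.

2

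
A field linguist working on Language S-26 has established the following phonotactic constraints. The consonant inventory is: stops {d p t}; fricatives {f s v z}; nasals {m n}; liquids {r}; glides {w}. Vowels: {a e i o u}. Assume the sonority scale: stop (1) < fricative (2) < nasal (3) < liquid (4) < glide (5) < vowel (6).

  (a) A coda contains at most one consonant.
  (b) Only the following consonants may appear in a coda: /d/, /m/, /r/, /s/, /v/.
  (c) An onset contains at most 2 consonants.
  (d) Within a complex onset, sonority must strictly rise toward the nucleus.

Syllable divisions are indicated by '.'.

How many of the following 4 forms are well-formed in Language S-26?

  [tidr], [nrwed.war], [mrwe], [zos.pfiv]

[tidr] — violates constraint (a): syllable 1 coda /dr/ has 2 consonants (> 1) → ill-formed
[nrwed.war] — violates constraint (c): syllable 1 onset /nrw/ has 3 consonants (> 2) → ill-formed
[mrwe] — violates constraint (c): syllable 1 onset /mrw/ has 3 consonants (> 2) → ill-formed
[zos.pfiv] — σ1 onset /z/, coda /s/ ok; σ2 onset /pf/ (1→2 rises), coda /v/ ok → well-formed
Well-formed: [zos.pfiv] → 1.

1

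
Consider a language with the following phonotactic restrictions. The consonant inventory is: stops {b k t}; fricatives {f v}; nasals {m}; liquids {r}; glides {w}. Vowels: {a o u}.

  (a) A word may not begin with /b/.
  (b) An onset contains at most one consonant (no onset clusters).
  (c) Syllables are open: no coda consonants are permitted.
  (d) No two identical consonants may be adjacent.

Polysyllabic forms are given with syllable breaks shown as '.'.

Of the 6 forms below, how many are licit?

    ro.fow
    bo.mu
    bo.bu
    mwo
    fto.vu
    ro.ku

1

ro.fow — violates constraint (c): syllable 2 coda /w/ has 1 consonant (> 0) → illicit
bo.mu — violates constraint (a): word begins with /b/ → illicit
bo.bu — violates constraint (a): word begins with /b/ → illicit
mwo — violates constraint (b): syllable 1 onset /mw/ has 2 consonants (> 1) → illicit
fto.vu — violates constraint (b): syllable 1 onset /ft/ has 2 consonants (> 1) → illicit
ro.ku — σ1 onset /r/, coda /∅/ ok; σ2 onset /k/, coda /∅/ ok → licit
Licit: ro.ku → 1.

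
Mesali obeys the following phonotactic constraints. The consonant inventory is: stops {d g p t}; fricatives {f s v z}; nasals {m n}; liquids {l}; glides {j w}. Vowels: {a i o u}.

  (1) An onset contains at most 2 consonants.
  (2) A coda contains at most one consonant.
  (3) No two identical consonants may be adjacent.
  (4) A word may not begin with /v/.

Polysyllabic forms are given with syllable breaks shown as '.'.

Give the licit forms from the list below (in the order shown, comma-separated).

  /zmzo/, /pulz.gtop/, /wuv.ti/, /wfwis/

/zmzo/ — violates constraint 1: syllable 1 onset /zmz/ has 3 consonants (> 2) → illicit
/pulz.gtop/ — violates constraint 2: syllable 1 coda /lz/ has 2 consonants (> 1) → illicit
/wuv.ti/ — σ1 onset /w/, coda /v/ ok; σ2 onset /t/, coda /∅/ ok → licit
/wfwis/ — violates constraint 1: syllable 1 onset /wfw/ has 3 consonants (> 2) → illicit

/wuv.ti/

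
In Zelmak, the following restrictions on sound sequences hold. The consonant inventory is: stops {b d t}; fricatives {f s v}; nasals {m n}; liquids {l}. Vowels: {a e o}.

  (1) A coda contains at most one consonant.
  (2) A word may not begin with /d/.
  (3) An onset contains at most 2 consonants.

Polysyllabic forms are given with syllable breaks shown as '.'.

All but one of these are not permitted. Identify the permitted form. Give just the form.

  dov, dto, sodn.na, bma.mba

bma.mba

dov — violates constraint 2: word begins with /d/ → not permitted
dto — violates constraint 2: word begins with /d/ → not permitted
sodn.na — violates constraint 1: syllable 1 coda /dn/ has 2 consonants (> 1) → not permitted
bma.mba — σ1 onset /bm/ (2C), coda /∅/ ok; σ2 onset /mb/ (2C), coda /∅/ ok → permitted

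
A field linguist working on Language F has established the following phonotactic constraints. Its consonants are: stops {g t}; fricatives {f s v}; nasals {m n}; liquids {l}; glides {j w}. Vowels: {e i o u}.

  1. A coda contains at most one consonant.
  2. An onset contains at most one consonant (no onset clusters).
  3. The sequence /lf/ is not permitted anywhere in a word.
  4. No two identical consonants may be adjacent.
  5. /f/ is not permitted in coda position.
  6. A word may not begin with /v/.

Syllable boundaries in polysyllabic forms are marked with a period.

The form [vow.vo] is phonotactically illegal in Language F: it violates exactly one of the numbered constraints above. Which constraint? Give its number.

6

[vow.vo]: word begins with /v/.
This is a violation of constraint 6: "A word may not begin with /v/."
The remaining constraints (1, 2, 3, 4, 5) are satisfied.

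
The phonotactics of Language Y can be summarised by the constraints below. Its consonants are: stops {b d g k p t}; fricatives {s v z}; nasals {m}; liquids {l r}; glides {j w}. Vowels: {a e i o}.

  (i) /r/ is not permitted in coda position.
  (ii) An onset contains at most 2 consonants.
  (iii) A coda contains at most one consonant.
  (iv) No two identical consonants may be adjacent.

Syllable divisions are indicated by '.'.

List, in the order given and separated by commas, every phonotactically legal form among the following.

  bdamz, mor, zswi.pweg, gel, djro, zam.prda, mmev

bdamz — violates constraint (iii): syllable 1 coda /mz/ has 2 consonants (> 1) → phonotactically illegal
mor — violates constraint (i): syllable 1 coda contains /r/ → phonotactically illegal
zswi.pweg — violates constraint (ii): syllable 1 onset /zsw/ has 3 consonants (> 2) → phonotactically illegal
gel — σ1 onset /g/, coda /l/ ok → phonotactically legal
djro — violates constraint (ii): syllable 1 onset /djr/ has 3 consonants (> 2) → phonotactically illegal
zam.prda — violates constraint (ii): syllable 2 onset /prd/ has 3 consonants (> 2) → phonotactically illegal
mmev — violates constraint (iv): adjacent identical consonants /mm/ → phonotactically illegal

gel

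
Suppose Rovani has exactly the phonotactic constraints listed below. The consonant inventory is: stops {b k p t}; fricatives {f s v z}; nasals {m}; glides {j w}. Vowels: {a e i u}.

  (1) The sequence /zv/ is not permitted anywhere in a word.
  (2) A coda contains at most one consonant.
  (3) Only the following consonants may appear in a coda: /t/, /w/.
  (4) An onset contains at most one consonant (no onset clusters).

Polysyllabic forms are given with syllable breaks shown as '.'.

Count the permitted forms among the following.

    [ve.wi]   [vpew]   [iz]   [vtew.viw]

1

[ve.wi] — σ1 onset /v/, coda /∅/ ok; σ2 onset /w/, coda /∅/ ok → permitted
[vpew] — violates constraint 4: syllable 1 onset /vp/ has 2 consonants (> 1) → not permitted
[iz] — violates constraint 3: syllable 1 coda contains /z/, which is not a licensed coda consonant → not permitted
[vtew.viw] — violates constraint 4: syllable 1 onset /vt/ has 2 consonants (> 1) → not permitted
Permitted: [ve.wi] → 1.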